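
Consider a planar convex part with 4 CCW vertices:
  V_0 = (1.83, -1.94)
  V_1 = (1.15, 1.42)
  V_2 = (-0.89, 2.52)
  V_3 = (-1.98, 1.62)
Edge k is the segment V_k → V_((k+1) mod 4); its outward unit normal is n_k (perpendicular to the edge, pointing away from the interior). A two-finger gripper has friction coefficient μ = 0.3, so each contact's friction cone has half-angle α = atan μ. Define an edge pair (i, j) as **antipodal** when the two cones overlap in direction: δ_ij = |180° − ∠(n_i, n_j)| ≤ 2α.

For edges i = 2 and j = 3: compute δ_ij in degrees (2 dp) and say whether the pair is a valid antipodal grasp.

δ = 82.60°, invalid

α = atan 0.3 = 16.70°;  2α = 33.40°
edge 2: e_2 = (-1.09, -0.90);  n_2 = (-0.6367, +0.7711)
edge 3: e_3 = (+3.81, -3.56);  n_3 = (-0.6827, -0.7307)
∠(n_2, n_3) = 97.40°
δ = |180° − 97.40°| = 82.60°
82.60° > 2α = 33.40°  →  invalid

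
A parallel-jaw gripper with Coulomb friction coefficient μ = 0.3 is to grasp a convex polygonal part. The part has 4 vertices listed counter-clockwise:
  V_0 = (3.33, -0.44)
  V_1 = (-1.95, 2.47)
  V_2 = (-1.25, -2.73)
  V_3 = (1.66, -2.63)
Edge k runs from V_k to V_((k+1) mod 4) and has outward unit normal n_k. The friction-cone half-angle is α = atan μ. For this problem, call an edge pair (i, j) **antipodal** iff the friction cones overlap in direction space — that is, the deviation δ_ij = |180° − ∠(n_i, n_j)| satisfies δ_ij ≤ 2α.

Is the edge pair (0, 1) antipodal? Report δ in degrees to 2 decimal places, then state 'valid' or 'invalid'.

α = atan 0.3 = 16.70°;  2α = 33.40°
edge 0: e_0 = (-5.28, +2.91);  n_0 = (+0.4827, +0.8758)
edge 1: e_1 = (+0.70, -5.20);  n_1 = (-0.9911, -0.1334)
∠(n_0, n_1) = 126.53°
δ = |180° − 126.53°| = 53.47°
53.47° > 2α = 33.40°  →  invalid

δ = 53.47°, invalid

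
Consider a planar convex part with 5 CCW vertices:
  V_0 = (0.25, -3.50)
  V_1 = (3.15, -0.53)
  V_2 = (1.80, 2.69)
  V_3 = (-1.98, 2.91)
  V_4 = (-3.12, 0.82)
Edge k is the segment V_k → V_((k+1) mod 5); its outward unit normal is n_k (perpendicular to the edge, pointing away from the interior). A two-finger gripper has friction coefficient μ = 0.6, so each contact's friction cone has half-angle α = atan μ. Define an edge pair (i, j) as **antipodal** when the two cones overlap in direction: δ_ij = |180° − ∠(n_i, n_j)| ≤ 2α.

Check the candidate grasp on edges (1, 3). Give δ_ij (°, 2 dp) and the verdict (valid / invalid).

α = atan 0.6 = 30.96°;  2α = 61.93°
edge 1: e_1 = (-1.35, +3.22);  n_1 = (+0.9222, +0.3866)
edge 3: e_3 = (-1.14, -2.09);  n_3 = (-0.8779, +0.4789)
∠(n_1, n_3) = 128.64°
δ = |180° − 128.64°| = 51.36°
51.36° ≤ 2α = 61.93°  →  valid

δ = 51.36°, valid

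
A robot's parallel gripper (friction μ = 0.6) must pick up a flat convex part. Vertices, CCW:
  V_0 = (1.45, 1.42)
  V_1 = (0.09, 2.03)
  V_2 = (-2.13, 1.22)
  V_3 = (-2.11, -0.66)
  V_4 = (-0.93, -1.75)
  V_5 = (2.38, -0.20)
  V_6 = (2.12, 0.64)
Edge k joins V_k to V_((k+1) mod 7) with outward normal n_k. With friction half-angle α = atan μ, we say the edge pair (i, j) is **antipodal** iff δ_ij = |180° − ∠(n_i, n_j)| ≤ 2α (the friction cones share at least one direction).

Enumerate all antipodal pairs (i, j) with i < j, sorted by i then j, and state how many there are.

count = 7; pairs: (0,3), (0,4), (1,4), (2,5), (2,6), (3,5), (3,6)

α = atan 0.6 = 30.96°;  2α = 61.93°
n_0 = (+0.4092, +0.9124)
n_1 = (-0.3428, +0.9394)
n_2 = (-0.9999, -0.0106)
n_3 = (-0.6785, -0.7346)
n_4 = (+0.4241, -0.9056)
n_5 = (+0.9553, +0.2957)
n_6 = (+0.7586, +0.6516)
  (0,1): δ = 135.80°  ·
  (0,2): δ = 65.23°  ·
  (0,3): δ = 18.57°  ✓
  (0,4): δ = 49.25°  ✓
  (0,5): δ = 131.36°  ·
  (0,6): δ = 154.82°  ·
  (1,2): δ = 109.44°  ·
  (1,3): δ = 62.77°  ·
  (1,4): δ = 5.05°  ✓
  (1,5): δ = 87.15°  ·
  (1,6): δ = 110.62°  ·
  (2,3): δ = 133.34°  ·
  (2,4): δ = 65.52°  ·
  (2,5): δ = 16.59°  ✓
  (2,6): δ = 40.05°  ✓
  (3,4): δ = 112.18°  ·
  (3,5): δ = 30.07°  ✓
  (3,6): δ = 6.61°  ✓
  (4,5): δ = 97.89°  ·
  (4,6): δ = 74.43°  ·
  (5,6): δ = 156.54°  ·
antipodal pairs: 7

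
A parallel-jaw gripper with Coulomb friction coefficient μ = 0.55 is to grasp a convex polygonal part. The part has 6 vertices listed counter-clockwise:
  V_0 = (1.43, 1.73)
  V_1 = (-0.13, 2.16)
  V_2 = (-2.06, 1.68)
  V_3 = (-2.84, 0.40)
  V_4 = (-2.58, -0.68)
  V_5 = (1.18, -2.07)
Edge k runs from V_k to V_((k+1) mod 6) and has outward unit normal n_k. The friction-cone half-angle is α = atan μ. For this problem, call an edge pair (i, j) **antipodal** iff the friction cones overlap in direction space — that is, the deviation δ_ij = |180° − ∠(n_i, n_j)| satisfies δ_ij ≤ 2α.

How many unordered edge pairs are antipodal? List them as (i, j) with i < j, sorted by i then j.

count = 4; pairs: (0,4), (1,4), (2,5), (3,5)

α = atan 0.55 = 28.81°;  2α = 57.62°
n_0 = (+0.2657, +0.9640)
n_1 = (-0.2414, +0.9704)
n_2 = (-0.8539, +0.5204)
n_3 = (-0.9722, -0.2341)
n_4 = (-0.3467, -0.9380)
n_5 = (+0.9978, -0.0656)
  (0,1): δ = 150.62°  ·
  (0,2): δ = 105.95°  ·
  (0,3): δ = 61.05°  ·
  (0,4): δ = 4.88°  ✓
  (0,5): δ = 101.65°  ·
  (1,2): δ = 135.32°  ·
  (1,3): δ = 90.43°  ·
  (1,4): δ = 34.25°  ✓
  (1,5): δ = 72.27°  ·
  (2,3): δ = 135.11°  ·
  (2,4): δ = 78.93°  ·
  (2,5): δ = 27.59°  ✓
  (3,4): δ = 123.82°  ·
  (3,5): δ = 17.30°  ✓
  (4,5): δ = 73.48°  ·
antipodal pairs: 4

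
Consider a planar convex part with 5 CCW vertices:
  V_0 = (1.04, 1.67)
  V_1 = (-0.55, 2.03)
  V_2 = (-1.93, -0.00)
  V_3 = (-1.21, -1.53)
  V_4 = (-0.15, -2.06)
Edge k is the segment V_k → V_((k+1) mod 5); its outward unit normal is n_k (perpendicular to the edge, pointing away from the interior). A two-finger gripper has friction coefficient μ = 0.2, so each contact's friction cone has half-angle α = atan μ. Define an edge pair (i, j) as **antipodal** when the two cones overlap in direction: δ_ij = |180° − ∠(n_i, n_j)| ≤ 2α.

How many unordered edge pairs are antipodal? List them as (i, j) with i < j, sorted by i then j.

count = 2; pairs: (0,3), (1,4)

α = atan 0.2 = 11.31°;  2α = 22.62°
n_0 = (+0.2208, +0.9753)
n_1 = (-0.8270, +0.5622)
n_2 = (-0.9048, -0.4258)
n_3 = (-0.4472, -0.8944)
n_4 = (+0.9527, -0.3039)
  (0,1): δ = 111.45°  ·
  (0,2): δ = 52.04°  ·
  (0,3): δ = 13.81°  ✓
  (0,4): δ = 85.06°  ·
  (1,2): δ = 120.59°  ·
  (1,3): δ = 82.36°  ·
  (1,4): δ = 16.51°  ✓
  (2,3): δ = 141.77°  ·
  (2,4): δ = 42.90°  ·
  (3,4): δ = 81.13°  ·
antipodal pairs: 2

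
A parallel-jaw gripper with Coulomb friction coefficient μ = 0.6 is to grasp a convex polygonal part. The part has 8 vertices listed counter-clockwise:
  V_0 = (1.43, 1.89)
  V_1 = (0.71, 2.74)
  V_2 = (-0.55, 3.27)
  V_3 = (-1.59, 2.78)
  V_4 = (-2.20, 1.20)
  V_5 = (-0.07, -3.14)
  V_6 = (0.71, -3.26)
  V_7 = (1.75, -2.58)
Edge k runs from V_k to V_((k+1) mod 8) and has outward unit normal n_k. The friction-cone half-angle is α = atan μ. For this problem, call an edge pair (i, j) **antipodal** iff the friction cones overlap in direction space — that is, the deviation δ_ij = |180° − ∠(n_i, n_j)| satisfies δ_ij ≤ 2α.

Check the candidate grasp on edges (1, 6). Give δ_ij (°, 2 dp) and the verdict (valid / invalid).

α = atan 0.6 = 30.96°;  2α = 61.93°
edge 1: e_1 = (-1.26, +0.53);  n_1 = (+0.3877, +0.9218)
edge 6: e_6 = (+1.04, +0.68);  n_6 = (+0.5472, -0.8370)
∠(n_1, n_6) = 124.01°
δ = |180° − 124.01°| = 55.99°
55.99° ≤ 2α = 61.93°  →  valid

δ = 55.99°, valid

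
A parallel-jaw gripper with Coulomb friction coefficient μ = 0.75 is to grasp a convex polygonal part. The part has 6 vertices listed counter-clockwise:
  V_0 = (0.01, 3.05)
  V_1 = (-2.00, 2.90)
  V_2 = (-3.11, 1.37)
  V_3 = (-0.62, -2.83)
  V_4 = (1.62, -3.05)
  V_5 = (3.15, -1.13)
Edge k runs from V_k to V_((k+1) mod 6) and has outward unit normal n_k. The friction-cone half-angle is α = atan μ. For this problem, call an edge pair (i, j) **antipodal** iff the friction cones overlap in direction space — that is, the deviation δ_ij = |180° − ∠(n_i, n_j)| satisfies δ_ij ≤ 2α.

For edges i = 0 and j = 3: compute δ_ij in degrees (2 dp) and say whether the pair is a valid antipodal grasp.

α = atan 0.75 = 36.87°;  2α = 73.74°
edge 0: e_0 = (-2.01, -0.15);  n_0 = (-0.0744, +0.9972)
edge 3: e_3 = (+2.24, -0.22);  n_3 = (-0.0977, -0.9952)
∠(n_0, n_3) = 170.12°
δ = |180° − 170.12°| = 9.88°
9.88° ≤ 2α = 73.74°  →  valid

δ = 9.88°, valid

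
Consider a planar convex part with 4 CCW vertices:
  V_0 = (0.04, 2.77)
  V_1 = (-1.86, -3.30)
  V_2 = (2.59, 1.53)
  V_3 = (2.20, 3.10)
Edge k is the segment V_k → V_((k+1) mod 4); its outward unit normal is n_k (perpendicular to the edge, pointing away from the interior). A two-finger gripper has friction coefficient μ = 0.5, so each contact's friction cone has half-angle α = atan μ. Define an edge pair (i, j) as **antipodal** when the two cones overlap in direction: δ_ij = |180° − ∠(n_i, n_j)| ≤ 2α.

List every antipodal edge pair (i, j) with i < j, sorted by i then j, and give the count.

count = 3; pairs: (0,1), (0,2), (1,3)

α = atan 0.5 = 26.57°;  2α = 53.13°
n_0 = (-0.9543, +0.2987)
n_1 = (+0.7354, -0.6776)
n_2 = (+0.9705, +0.2411)
n_3 = (-0.1510, +0.9885)
  (0,1): δ = 25.27°  ✓
  (0,2): δ = 31.33°  ✓
  (0,3): δ = 116.07°  ·
  (1,2): δ = 123.39°  ·
  (1,3): δ = 38.66°  ✓
  (2,3): δ = 95.26°  ·
antipodal pairs: 3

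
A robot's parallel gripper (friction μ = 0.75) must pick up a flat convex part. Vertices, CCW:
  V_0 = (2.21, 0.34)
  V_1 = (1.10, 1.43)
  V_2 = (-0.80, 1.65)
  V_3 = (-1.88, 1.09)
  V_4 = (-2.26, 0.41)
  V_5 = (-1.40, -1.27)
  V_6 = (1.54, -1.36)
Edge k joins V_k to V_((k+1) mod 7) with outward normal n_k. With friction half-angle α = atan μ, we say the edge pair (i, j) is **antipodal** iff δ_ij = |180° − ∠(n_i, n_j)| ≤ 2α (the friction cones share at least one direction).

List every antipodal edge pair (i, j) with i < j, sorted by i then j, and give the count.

α = atan 0.75 = 36.87°;  2α = 73.74°
n_0 = (+0.7006, +0.7135)
n_1 = (+0.1150, +0.9934)
n_2 = (-0.4603, +0.8878)
n_3 = (-0.8729, +0.4878)
n_4 = (-0.8901, -0.4557)
n_5 = (-0.0306, -0.9995)
n_6 = (+0.9304, -0.3667)
  (0,1): δ = 142.13°  ·
  (0,2): δ = 108.11°  ·
  (0,3): δ = 74.72°  ·
  (0,4): δ = 18.41°  ✓
  (0,5): δ = 42.73°  ✓
  (0,6): δ = 112.97°  ·
  (1,2): δ = 145.99°  ·
  (1,3): δ = 112.59°  ·
  (1,4): δ = 56.29°  ✓
  (1,5): δ = 4.85°  ✓
  (1,6): δ = 75.09°  ·
  (2,3): δ = 146.61°  ·
  (2,4): δ = 90.30°  ·
  (2,5): δ = 29.16°  ✓
  (2,6): δ = 41.08°  ✓
  (3,4): δ = 123.69°  ·
  (3,5): δ = 62.56°  ✓
  (3,6): δ = 7.69°  ✓
  (4,5): δ = 118.86°  ·
  (4,6): δ = 48.62°  ✓
  (5,6): δ = 109.76°  ·
antipodal pairs: 9

count = 9; pairs: (0,4), (0,5), (1,4), (1,5), (2,5), (2,6), (3,5), (3,6), (4,6)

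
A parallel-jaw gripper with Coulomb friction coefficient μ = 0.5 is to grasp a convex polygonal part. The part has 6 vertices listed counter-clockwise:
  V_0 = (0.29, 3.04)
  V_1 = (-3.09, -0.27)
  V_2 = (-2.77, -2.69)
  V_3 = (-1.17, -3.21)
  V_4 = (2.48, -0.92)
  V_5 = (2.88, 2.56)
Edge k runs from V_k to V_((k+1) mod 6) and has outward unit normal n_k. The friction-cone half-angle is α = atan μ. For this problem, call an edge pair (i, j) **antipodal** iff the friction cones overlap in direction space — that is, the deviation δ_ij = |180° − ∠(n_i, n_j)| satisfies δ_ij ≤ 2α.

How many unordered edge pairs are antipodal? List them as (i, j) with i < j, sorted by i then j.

count = 5; pairs: (0,3), (0,4), (1,4), (2,5), (3,5)

α = atan 0.5 = 26.57°;  2α = 53.13°
n_0 = (-0.6997, +0.7145)
n_1 = (-0.9914, -0.1311)
n_2 = (-0.3091, -0.9510)
n_3 = (+0.5315, -0.8471)
n_4 = (+0.9935, -0.1142)
n_5 = (+0.1822, +0.9833)
  (0,1): δ = 126.87°  ·
  (0,2): δ = 62.40°  ·
  (0,3): δ = 12.30°  ✓
  (0,4): δ = 39.04°  ✓
  (0,5): δ = 125.10°  ·
  (1,2): δ = 115.54°  ·
  (1,3): δ = 65.43°  ·
  (1,4): δ = 14.09°  ✓
  (1,5): δ = 71.97°  ·
  (2,3): δ = 129.89°  ·
  (2,4): δ = 78.55°  ·
  (2,5): δ = 7.50°  ✓
  (3,4): δ = 128.66°  ·
  (3,5): δ = 42.60°  ✓
  (4,5): δ = 93.94°  ·
antipodal pairs: 5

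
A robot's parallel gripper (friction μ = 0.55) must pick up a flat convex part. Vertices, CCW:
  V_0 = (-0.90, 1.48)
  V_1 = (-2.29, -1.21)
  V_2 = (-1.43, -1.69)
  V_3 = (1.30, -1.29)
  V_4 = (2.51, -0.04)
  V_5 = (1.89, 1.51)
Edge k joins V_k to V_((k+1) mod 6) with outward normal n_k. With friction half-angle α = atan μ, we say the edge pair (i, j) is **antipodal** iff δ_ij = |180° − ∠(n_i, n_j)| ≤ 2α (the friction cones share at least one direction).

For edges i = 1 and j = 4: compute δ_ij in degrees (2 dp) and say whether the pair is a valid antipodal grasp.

δ = 39.03°, valid

α = atan 0.55 = 28.81°;  2α = 57.62°
edge 1: e_1 = (+0.86, -0.48);  n_1 = (-0.4874, -0.8732)
edge 4: e_4 = (-0.62, +1.55);  n_4 = (+0.9285, +0.3714)
∠(n_1, n_4) = 140.97°
δ = |180° − 140.97°| = 39.03°
39.03° ≤ 2α = 57.62°  →  valid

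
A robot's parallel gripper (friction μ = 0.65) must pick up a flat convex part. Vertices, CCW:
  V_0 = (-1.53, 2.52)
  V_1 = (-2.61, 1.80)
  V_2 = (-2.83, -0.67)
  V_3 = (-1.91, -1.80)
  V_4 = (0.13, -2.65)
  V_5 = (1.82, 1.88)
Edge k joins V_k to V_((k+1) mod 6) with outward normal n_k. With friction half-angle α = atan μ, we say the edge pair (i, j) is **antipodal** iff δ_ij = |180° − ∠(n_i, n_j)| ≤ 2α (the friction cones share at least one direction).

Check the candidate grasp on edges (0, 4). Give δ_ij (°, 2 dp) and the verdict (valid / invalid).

α = atan 0.65 = 33.02°;  2α = 66.05°
edge 0: e_0 = (-1.08, -0.72);  n_0 = (-0.5547, +0.8321)
edge 4: e_4 = (+1.69, +4.53);  n_4 = (+0.9369, -0.3495)
∠(n_0, n_4) = 144.15°
δ = |180° − 144.15°| = 35.85°
35.85° ≤ 2α = 66.05°  →  valid

δ = 35.85°, valid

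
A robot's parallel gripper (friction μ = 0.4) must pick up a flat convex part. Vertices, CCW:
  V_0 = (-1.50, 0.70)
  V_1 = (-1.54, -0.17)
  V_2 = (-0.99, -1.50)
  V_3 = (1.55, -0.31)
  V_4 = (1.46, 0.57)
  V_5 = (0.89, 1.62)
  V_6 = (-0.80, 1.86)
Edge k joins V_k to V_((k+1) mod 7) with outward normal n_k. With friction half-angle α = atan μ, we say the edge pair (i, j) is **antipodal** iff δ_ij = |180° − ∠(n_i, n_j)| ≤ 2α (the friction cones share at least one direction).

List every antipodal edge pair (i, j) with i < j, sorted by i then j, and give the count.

α = atan 0.4 = 21.80°;  2α = 43.60°
n_0 = (-0.9989, +0.0459)
n_1 = (-0.9241, -0.3821)
n_2 = (+0.4243, -0.9055)
n_3 = (+0.9948, +0.1017)
n_4 = (+0.8789, +0.4771)
n_5 = (+0.1406, +0.9901)
n_6 = (-0.8562, +0.5167)
  (0,1): δ = 154.90°  ·
  (0,2): δ = 62.26°  ·
  (0,3): δ = 8.47°  ✓
  (0,4): δ = 31.13°  ✓
  (0,5): δ = 84.55°  ·
  (0,6): δ = 151.52°  ·
  (1,2): δ = 87.36°  ·
  (1,3): δ = 16.63°  ✓
  (1,4): δ = 6.03°  ✓
  (1,5): δ = 59.45°  ·
  (1,6): δ = 126.42°  ·
  (2,3): δ = 109.26°  ·
  (2,4): δ = 86.61°  ·
  (2,5): δ = 33.19°  ✓
  (2,6): δ = 33.79°  ✓
  (3,4): δ = 157.34°  ·
  (3,5): δ = 103.92°  ·
  (3,6): δ = 36.95°  ✓
  (4,5): δ = 126.58°  ·
  (4,6): δ = 59.60°  ·
  (5,6): δ = 113.03°  ·
antipodal pairs: 7

count = 7; pairs: (0,3), (0,4), (1,3), (1,4), (2,5), (2,6), (3,6)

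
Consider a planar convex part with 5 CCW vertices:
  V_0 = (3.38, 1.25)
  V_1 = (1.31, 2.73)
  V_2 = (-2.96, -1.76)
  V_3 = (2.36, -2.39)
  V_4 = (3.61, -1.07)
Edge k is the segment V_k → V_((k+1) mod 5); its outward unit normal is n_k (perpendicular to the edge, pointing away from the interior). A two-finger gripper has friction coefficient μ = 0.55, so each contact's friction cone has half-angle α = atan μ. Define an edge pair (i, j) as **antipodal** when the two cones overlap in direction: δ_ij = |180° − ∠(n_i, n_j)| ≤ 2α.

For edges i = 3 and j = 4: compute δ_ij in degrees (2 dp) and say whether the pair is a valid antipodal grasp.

α = atan 0.55 = 28.81°;  2α = 57.62°
edge 3: e_3 = (+1.25, +1.32);  n_3 = (+0.7261, -0.6876)
edge 4: e_4 = (-0.23, +2.32);  n_4 = (+0.9951, +0.0987)
∠(n_3, n_4) = 49.10°
δ = |180° − 49.10°| = 130.90°
130.90° > 2α = 57.62°  →  invalid

δ = 130.90°, invalid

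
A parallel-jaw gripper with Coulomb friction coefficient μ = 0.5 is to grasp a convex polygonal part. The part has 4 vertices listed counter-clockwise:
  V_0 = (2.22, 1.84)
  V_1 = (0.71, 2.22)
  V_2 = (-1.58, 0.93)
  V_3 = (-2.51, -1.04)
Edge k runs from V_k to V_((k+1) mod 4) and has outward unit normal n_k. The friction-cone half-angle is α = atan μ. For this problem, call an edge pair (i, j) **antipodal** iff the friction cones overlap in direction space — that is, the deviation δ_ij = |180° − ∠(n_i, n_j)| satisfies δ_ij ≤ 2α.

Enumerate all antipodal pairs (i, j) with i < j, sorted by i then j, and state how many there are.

α = atan 0.5 = 26.57°;  2α = 53.13°
n_0 = (+0.2440, +0.9698)
n_1 = (-0.4908, +0.8713)
n_2 = (-0.9043, +0.4269)
n_3 = (+0.5201, -0.8541)
  (0,1): δ = 136.48°  ·
  (0,2): δ = 101.15°  ·
  (0,3): δ = 45.46°  ✓
  (1,2): δ = 144.66°  ·
  (1,3): δ = 1.94°  ✓
  (2,3): δ = 33.39°  ✓
antipodal pairs: 3

count = 3; pairs: (0,3), (1,3), (2,3)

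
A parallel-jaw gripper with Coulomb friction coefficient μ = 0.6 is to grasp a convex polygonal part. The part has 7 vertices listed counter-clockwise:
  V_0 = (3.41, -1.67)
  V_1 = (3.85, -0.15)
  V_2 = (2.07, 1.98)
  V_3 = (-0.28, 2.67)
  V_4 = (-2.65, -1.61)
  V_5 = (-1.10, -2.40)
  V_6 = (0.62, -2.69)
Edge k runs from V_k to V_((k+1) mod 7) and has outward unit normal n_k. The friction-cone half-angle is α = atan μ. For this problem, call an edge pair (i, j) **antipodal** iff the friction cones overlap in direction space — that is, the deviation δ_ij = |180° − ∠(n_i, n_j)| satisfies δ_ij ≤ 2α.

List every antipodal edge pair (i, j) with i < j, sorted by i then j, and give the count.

α = atan 0.6 = 30.96°;  2α = 61.93°
n_0 = (+0.9606, -0.2781)
n_1 = (+0.7673, +0.6412)
n_2 = (+0.2817, +0.9595)
n_3 = (-0.8748, +0.4844)
n_4 = (-0.4541, -0.8910)
n_5 = (-0.1663, -0.9861)
n_6 = (+0.3434, -0.9392)
  (0,1): δ = 123.97°  ·
  (0,2): δ = 90.22°  ·
  (0,3): δ = 12.83°  ✓
  (0,4): δ = 79.14°  ·
  (0,5): δ = 96.57°  ·
  (0,6): δ = 126.23°  ·
  (1,2): δ = 146.25°  ·
  (1,3): δ = 68.86°  ·
  (1,4): δ = 23.11°  ✓
  (1,5): δ = 40.54°  ✓
  (1,6): δ = 70.20°  ·
  (2,3): δ = 102.61°  ·
  (2,4): δ = 10.64°  ✓
  (2,5): δ = 6.79°  ✓
  (2,6): δ = 36.45°  ✓
  (3,4): δ = 88.03°  ·
  (3,5): δ = 70.60°  ·
  (3,6): δ = 40.94°  ✓
  (4,5): δ = 162.56°  ·
  (4,6): δ = 132.91°  ·
  (5,6): δ = 150.35°  ·
antipodal pairs: 7

count = 7; pairs: (0,3), (1,4), (1,5), (2,4), (2,5), (2,6), (3,6)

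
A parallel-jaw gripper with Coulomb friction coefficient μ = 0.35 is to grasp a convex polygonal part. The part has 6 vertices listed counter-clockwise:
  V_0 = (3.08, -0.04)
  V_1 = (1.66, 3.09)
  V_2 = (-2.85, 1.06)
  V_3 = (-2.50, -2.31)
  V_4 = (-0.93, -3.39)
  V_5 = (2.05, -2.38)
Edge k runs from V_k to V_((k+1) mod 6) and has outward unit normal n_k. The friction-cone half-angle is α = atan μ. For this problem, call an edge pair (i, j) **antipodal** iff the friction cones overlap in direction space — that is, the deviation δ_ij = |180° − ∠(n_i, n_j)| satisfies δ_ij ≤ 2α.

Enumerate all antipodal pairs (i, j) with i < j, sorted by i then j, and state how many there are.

α = atan 0.35 = 19.29°;  2α = 38.58°
n_0 = (+0.9107, +0.4131)
n_1 = (-0.4104, +0.9119)
n_2 = (-0.9947, -0.1033)
n_3 = (-0.5668, -0.8239)
n_4 = (+0.3210, -0.9471)
n_5 = (+0.9153, -0.4029)
  (0,1): δ = 90.17°  ·
  (0,2): δ = 18.47°  ✓
  (0,3): δ = 31.07°  ✓
  (0,4): δ = 84.32°  ·
  (0,5): δ = 131.84°  ·
  (1,2): δ = 108.30°  ·
  (1,3): δ = 58.76°  ·
  (1,4): δ = 5.51°  ✓
  (1,5): δ = 42.01°  ·
  (2,3): δ = 130.45°  ·
  (2,4): δ = 77.21°  ·
  (2,5): δ = 29.69°  ✓
  (3,4): δ = 126.75°  ·
  (3,5): δ = 79.23°  ·
  (4,5): δ = 132.48°  ·
antipodal pairs: 4

count = 4; pairs: (0,2), (0,3), (1,4), (2,5)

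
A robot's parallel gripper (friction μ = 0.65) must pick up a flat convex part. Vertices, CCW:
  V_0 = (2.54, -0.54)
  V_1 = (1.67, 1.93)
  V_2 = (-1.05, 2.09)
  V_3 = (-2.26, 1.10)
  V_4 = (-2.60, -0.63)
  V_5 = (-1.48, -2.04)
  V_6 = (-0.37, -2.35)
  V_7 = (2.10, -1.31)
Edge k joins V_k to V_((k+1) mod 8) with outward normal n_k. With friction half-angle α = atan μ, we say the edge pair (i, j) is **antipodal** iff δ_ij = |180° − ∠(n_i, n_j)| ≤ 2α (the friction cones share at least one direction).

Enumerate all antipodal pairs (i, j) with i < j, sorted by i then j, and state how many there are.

count = 12; pairs: (0,3), (0,4), (0,5), (1,4), (1,5), (1,6), (1,7), (2,5), (2,6), (2,7), (3,6), (3,7)

α = atan 0.65 = 33.02°;  2α = 66.05°
n_0 = (+0.9432, +0.3322)
n_1 = (+0.0587, +0.9983)
n_2 = (-0.6332, +0.7740)
n_3 = (-0.9812, +0.1928)
n_4 = (-0.7830, -0.6220)
n_5 = (-0.2690, -0.9631)
n_6 = (+0.3881, -0.9216)
n_7 = (+0.8682, -0.4961)
  (0,1): δ = 112.77°  ·
  (0,2): δ = 70.11°  ·
  (0,3): δ = 30.52°  ✓
  (0,4): δ = 19.06°  ✓
  (0,5): δ = 54.99°  ✓
  (0,6): δ = 93.43°  ·
  (0,7): δ = 130.85°  ·
  (1,2): δ = 137.34°  ·
  (1,3): δ = 97.75°  ·
  (1,4): δ = 48.17°  ✓
  (1,5): δ = 12.24°  ✓
  (1,6): δ = 26.20°  ✓
  (1,7): δ = 63.62°  ✓
  (2,3): δ = 140.41°  ·
  (2,4): δ = 90.83°  ·
  (2,5): δ = 54.89°  ✓
  (2,6): δ = 16.46°  ✓
  (2,7): δ = 20.97°  ✓
  (3,4): δ = 130.42°  ·
  (3,5): δ = 94.49°  ·
  (3,6): δ = 56.05°  ✓
  (3,7): δ = 18.63°  ✓
  (4,5): δ = 144.06°  ·
  (4,6): δ = 105.63°  ·
  (4,7): δ = 68.21°  ·
  (5,6): δ = 141.56°  ·
  (5,7): δ = 104.14°  ·
  (6,7): δ = 142.58°  ·
antipodal pairs: 12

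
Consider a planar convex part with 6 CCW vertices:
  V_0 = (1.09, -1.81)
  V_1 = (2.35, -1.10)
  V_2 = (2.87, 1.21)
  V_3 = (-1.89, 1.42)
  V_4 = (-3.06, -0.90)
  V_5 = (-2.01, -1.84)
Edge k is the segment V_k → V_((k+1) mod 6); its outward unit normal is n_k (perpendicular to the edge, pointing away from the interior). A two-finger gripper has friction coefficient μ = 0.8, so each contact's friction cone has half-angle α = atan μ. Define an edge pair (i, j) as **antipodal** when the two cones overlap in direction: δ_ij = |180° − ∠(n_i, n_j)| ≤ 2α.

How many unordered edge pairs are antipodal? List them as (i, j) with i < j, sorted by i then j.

count = 7; pairs: (0,2), (0,3), (1,3), (1,4), (2,4), (2,5), (3,5)

α = atan 0.8 = 38.66°;  2α = 77.32°
n_0 = (+0.4909, -0.8712)
n_1 = (+0.9756, -0.2196)
n_2 = (+0.0441, +0.9990)
n_3 = (-0.8929, +0.4503)
n_4 = (-0.6670, -0.7451)
n_5 = (+0.0097, -1.0000)
  (0,1): δ = 132.09°  ·
  (0,2): δ = 31.93°  ✓
  (0,3): δ = 33.84°  ✓
  (0,4): δ = 108.76°  ·
  (0,5): δ = 151.15°  ·
  (1,2): δ = 79.84°  ·
  (1,3): δ = 14.08°  ✓
  (1,4): δ = 60.85°  ✓
  (1,5): δ = 103.24°  ·
  (2,3): δ = 114.24°  ·
  (2,4): δ = 39.31°  ✓
  (2,5): δ = 3.08°  ✓
  (3,4): δ = 105.07°  ·
  (3,5): δ = 62.68°  ✓
  (4,5): δ = 137.61°  ·
antipodal pairs: 7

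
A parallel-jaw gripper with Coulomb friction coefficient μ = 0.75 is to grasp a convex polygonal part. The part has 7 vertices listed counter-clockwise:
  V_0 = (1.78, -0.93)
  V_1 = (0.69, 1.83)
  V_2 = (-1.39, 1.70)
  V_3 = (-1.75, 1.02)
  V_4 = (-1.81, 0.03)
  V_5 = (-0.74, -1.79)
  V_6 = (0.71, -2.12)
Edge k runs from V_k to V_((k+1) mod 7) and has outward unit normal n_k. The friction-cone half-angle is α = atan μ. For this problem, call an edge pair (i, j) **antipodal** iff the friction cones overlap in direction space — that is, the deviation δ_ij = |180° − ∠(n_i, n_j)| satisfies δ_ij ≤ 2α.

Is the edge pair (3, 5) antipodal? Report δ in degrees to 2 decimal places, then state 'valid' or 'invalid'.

α = atan 0.75 = 36.87°;  2α = 73.74°
edge 3: e_3 = (-0.06, -0.99);  n_3 = (-0.9982, +0.0605)
edge 5: e_5 = (+1.45, -0.33);  n_5 = (-0.2219, -0.9751)
∠(n_3, n_5) = 80.65°
δ = |180° − 80.65°| = 99.35°
99.35° > 2α = 73.74°  →  invalid

δ = 99.35°, invalid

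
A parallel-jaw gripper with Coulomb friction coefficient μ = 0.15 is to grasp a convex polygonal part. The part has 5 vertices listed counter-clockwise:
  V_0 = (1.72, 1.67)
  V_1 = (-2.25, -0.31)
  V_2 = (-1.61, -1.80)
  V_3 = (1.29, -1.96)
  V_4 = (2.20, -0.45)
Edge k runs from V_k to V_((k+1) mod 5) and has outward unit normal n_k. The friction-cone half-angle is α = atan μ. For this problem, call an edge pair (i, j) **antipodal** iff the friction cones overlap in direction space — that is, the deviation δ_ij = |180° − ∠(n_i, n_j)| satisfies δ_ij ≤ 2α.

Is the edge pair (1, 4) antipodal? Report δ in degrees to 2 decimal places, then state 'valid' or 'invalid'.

α = atan 0.15 = 8.53°;  2α = 17.06°
edge 1: e_1 = (+0.64, -1.49);  n_1 = (-0.9188, -0.3947)
edge 4: e_4 = (-0.48, +2.12);  n_4 = (+0.9753, +0.2208)
∠(n_1, n_4) = 169.51°
δ = |180° − 169.51°| = 10.49°
10.49° ≤ 2α = 17.06°  →  valid

δ = 10.49°, valid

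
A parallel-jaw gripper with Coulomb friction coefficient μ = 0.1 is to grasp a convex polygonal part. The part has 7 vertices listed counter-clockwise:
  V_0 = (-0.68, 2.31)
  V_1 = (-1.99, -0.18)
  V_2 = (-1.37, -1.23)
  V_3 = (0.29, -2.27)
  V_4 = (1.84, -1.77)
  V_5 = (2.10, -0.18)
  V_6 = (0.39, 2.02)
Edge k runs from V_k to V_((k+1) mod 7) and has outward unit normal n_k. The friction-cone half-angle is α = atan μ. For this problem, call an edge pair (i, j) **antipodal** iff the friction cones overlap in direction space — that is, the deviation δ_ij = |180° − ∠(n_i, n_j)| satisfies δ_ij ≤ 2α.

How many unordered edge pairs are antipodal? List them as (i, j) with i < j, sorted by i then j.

count = 1; pairs: (1,5)

α = atan 0.1 = 5.71°;  2α = 11.42°
n_0 = (-0.8850, +0.4656)
n_1 = (-0.8611, -0.5085)
n_2 = (-0.5309, -0.8474)
n_3 = (+0.3070, -0.9517)
n_4 = (+0.9869, -0.1614)
n_5 = (+0.7895, +0.6137)
n_6 = (+0.2616, +0.9652)
  (0,1): δ = 121.69°  ·
  (0,2): δ = 94.32°  ·
  (0,3): δ = 44.37°  ·
  (0,4): δ = 18.46°  ·
  (0,5): δ = 65.61°  ·
  (0,6): δ = 102.58°  ·
  (1,2): δ = 152.63°  ·
  (1,3): δ = 102.68°  ·
  (1,4): δ = 39.85°  ·
  (1,5): δ = 7.30°  ✓
  (1,6): δ = 44.27°  ·
  (2,3): δ = 130.05°  ·
  (2,4): δ = 67.22°  ·
  (2,5): δ = 20.08°  ·
  (2,6): δ = 16.90°  ·
  (3,4): δ = 117.17°  ·
  (3,5): δ = 70.02°  ·
  (3,6): δ = 33.04°  ·
  (4,5): δ = 132.86°  ·
  (4,6): δ = 95.88°  ·
  (5,6): δ = 143.02°  ·
antipodal pairs: 1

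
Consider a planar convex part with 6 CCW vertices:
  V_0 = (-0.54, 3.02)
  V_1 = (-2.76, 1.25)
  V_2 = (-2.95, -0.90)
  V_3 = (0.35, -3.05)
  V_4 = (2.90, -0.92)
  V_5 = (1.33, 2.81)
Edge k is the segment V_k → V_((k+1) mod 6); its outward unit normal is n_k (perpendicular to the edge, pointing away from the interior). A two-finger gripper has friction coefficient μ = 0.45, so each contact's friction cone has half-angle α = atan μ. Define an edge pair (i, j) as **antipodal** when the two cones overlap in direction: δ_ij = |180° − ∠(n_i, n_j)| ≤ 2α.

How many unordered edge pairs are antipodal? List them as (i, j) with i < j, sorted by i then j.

count = 6; pairs: (0,3), (1,3), (1,4), (2,4), (2,5), (3,5)

α = atan 0.45 = 24.23°;  2α = 48.46°
n_0 = (-0.6234, +0.7819)
n_1 = (-0.9961, +0.0880)
n_2 = (-0.5459, -0.8379)
n_3 = (+0.6411, -0.7675)
n_4 = (+0.9217, +0.3879)
n_5 = (+0.1116, +0.9938)
  (0,1): δ = 133.62°  ·
  (0,2): δ = 71.65°  ·
  (0,3): δ = 1.31°  ✓
  (0,4): δ = 74.26°  ·
  (0,5): δ = 135.03°  ·
  (1,2): δ = 118.03°  ·
  (1,3): δ = 45.08°  ✓
  (1,4): δ = 27.88°  ✓
  (1,5): δ = 88.64°  ·
  (2,3): δ = 107.04°  ·
  (2,4): δ = 34.09°  ✓
  (2,5): δ = 26.68°  ✓
  (3,4): δ = 107.05°  ·
  (3,5): δ = 46.28°  ✓
  (4,5): δ = 119.23°  ·
antipodal pairs: 6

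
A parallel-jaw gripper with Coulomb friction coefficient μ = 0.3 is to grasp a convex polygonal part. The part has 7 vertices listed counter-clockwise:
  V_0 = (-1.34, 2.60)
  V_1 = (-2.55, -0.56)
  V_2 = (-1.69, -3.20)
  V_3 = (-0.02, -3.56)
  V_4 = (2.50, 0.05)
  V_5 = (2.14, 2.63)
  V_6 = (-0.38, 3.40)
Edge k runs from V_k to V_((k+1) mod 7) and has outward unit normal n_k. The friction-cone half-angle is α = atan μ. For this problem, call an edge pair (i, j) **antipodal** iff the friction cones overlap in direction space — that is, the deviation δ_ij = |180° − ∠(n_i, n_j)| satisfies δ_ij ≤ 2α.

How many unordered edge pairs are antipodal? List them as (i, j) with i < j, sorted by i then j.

α = atan 0.3 = 16.70°;  2α = 33.40°
n_0 = (-0.9339, +0.3576)
n_1 = (-0.9508, -0.3097)
n_2 = (-0.2107, -0.9775)
n_3 = (+0.8200, -0.5724)
n_4 = (+0.9904, +0.1382)
n_5 = (+0.2922, +0.9564)
n_6 = (-0.6402, +0.7682)
  (0,1): δ = 141.00°  ·
  (0,2): δ = 81.21°  ·
  (0,3): δ = 13.96°  ✓
  (0,4): δ = 28.90°  ✓
  (0,5): δ = 93.96°  ·
  (0,6): δ = 150.76°  ·
  (1,2): δ = 120.21°  ·
  (1,3): δ = 52.96°  ·
  (1,4): δ = 10.10°  ✓
  (1,5): δ = 54.97°  ·
  (1,6): δ = 111.76°  ·
  (2,3): δ = 112.75°  ·
  (2,4): δ = 69.89°  ·
  (2,5): δ = 4.83°  ✓
  (2,6): δ = 51.97°  ·
  (3,4): δ = 137.14°  ·
  (3,5): δ = 72.07°  ·
  (3,6): δ = 15.28°  ✓
  (4,5): δ = 114.93°  ·
  (4,6): δ = 58.14°  ·
  (5,6): δ = 123.20°  ·
antipodal pairs: 5

count = 5; pairs: (0,3), (0,4), (1,4), (2,5), (3,6)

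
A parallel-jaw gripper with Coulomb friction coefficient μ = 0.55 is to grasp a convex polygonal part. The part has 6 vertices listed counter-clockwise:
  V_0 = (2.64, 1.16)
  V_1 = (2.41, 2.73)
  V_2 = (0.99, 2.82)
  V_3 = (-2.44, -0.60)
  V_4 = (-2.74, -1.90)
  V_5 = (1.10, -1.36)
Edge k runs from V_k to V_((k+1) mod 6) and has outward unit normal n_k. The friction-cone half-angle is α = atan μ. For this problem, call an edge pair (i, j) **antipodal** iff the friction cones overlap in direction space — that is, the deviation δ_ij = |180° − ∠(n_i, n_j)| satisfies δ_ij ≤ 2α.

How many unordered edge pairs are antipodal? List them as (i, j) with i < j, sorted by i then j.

α = atan 0.55 = 28.81°;  2α = 57.62°
n_0 = (+0.9894, +0.1449)
n_1 = (+0.0633, +0.9980)
n_2 = (-0.7061, +0.7081)
n_3 = (-0.9744, +0.2249)
n_4 = (+0.1393, -0.9903)
n_5 = (+0.8533, -0.5215)
  (0,1): δ = 101.96°  ·
  (0,2): δ = 53.42°  ✓
  (0,3): δ = 21.33°  ✓
  (0,4): δ = 89.67°  ·
  (0,5): δ = 140.24°  ·
  (1,2): δ = 131.46°  ·
  (1,3): δ = 99.37°  ·
  (1,4): δ = 11.63°  ✓
  (1,5): δ = 62.20°  ·
  (2,3): δ = 147.91°  ·
  (2,4): δ = 36.91°  ✓
  (2,5): δ = 13.65°  ✓
  (3,4): δ = 69.00°  ·
  (3,5): δ = 18.43°  ✓
  (4,5): δ = 129.43°  ·
antipodal pairs: 6

count = 6; pairs: (0,2), (0,3), (1,4), (2,4), (2,5), (3,5)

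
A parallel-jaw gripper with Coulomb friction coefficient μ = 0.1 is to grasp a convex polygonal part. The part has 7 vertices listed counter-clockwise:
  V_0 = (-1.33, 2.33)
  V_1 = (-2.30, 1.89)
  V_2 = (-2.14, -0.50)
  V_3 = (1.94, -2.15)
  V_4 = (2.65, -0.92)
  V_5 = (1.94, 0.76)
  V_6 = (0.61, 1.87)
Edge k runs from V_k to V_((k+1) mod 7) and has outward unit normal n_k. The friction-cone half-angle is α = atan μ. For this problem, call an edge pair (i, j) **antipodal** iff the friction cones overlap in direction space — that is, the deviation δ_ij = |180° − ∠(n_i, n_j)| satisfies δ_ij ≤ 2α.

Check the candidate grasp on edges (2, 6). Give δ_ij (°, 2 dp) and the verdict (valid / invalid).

α = atan 0.1 = 5.71°;  2α = 11.42°
edge 2: e_2 = (+4.08, -1.65);  n_2 = (-0.3749, -0.9271)
edge 6: e_6 = (-1.94, +0.46);  n_6 = (+0.2307, +0.9730)
∠(n_2, n_6) = 171.32°
δ = |180° − 171.32°| = 8.68°
8.68° ≤ 2α = 11.42°  →  valid

δ = 8.68°, valid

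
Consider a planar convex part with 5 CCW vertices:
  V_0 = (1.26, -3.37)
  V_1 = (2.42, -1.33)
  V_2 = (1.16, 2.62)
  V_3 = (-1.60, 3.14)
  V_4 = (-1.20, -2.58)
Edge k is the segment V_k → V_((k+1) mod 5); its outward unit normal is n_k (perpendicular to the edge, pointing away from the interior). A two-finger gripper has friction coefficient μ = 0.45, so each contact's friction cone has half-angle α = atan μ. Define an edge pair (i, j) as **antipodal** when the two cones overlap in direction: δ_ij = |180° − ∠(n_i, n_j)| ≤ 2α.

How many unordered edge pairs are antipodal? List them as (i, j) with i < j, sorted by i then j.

α = atan 0.45 = 24.23°;  2α = 48.46°
n_0 = (+0.8693, -0.4943)
n_1 = (+0.9527, +0.3039)
n_2 = (+0.1851, +0.9827)
n_3 = (-0.9976, -0.0698)
n_4 = (-0.3058, -0.9521)
  (0,1): δ = 132.68°  ·
  (0,2): δ = 71.05°  ·
  (0,3): δ = 33.62°  ✓
  (0,4): δ = 101.82°  ·
  (1,2): δ = 118.36°  ·
  (1,3): δ = 13.69°  ✓
  (1,4): δ = 54.50°  ·
  (2,3): δ = 75.33°  ·
  (2,4): δ = 7.13°  ✓
  (3,4): δ = 111.80°  ·
antipodal pairs: 3

count = 3; pairs: (0,3), (1,3), (2,4)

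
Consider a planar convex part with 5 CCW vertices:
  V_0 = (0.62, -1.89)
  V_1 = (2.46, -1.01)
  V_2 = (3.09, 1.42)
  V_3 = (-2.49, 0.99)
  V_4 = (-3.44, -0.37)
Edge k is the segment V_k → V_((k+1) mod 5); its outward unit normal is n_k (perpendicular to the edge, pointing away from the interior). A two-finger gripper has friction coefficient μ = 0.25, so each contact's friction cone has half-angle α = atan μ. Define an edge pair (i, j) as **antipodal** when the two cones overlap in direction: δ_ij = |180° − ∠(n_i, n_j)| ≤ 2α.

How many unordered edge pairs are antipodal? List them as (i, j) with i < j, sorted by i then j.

count = 3; pairs: (0,2), (1,3), (2,4)

α = atan 0.25 = 14.04°;  2α = 28.07°
n_0 = (+0.4315, -0.9021)
n_1 = (+0.9680, -0.2510)
n_2 = (-0.0768, +0.9970)
n_3 = (-0.8198, +0.5727)
n_4 = (-0.3506, -0.9365)
  (0,1): δ = 130.09°  ·
  (0,2): δ = 21.15°  ✓
  (0,3): δ = 29.50°  ·
  (0,4): δ = 133.91°  ·
  (1,2): δ = 71.06°  ·
  (1,3): δ = 20.40°  ✓
  (1,4): δ = 84.01°  ·
  (2,3): δ = 129.34°  ·
  (2,4): δ = 24.93°  ✓
  (3,4): δ = 75.59°  ·
antipodal pairs: 3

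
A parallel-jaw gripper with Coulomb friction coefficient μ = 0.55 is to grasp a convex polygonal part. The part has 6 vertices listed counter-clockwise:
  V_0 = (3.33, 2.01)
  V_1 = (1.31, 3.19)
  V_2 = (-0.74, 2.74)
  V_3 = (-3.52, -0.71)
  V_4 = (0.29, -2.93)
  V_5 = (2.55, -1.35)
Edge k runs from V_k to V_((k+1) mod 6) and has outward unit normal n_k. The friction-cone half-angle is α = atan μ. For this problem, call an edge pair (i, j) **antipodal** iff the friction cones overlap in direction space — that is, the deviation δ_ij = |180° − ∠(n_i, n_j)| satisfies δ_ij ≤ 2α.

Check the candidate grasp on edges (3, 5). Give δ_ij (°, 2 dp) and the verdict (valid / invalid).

δ = 72.84°, invalid

α = atan 0.55 = 28.81°;  2α = 57.62°
edge 3: e_3 = (+3.81, -2.22);  n_3 = (-0.5034, -0.8640)
edge 5: e_5 = (+0.78, +3.36);  n_5 = (+0.9741, -0.2261)
∠(n_3, n_5) = 107.16°
δ = |180° − 107.16°| = 72.84°
72.84° > 2α = 57.62°  →  invalid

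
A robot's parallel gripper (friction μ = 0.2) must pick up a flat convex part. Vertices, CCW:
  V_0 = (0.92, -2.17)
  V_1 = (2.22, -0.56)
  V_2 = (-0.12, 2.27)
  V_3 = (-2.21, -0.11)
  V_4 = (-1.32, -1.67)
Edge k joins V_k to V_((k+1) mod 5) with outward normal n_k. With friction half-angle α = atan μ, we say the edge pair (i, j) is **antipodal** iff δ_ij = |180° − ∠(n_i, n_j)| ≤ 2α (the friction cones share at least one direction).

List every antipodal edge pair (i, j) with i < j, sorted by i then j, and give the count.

count = 2; pairs: (0,2), (1,3)

α = atan 0.2 = 11.31°;  2α = 22.62°
n_0 = (+0.7780, -0.6282)
n_1 = (+0.7707, +0.6372)
n_2 = (-0.7514, +0.6598)
n_3 = (-0.8686, -0.4955)
n_4 = (-0.2179, -0.9760)
  (0,1): δ = 101.49°  ·
  (0,2): δ = 2.37°  ✓
  (0,3): δ = 68.62°  ·
  (0,4): δ = 116.34°  ·
  (1,2): δ = 80.87°  ·
  (1,3): δ = 9.88°  ✓
  (1,4): δ = 37.83°  ·
  (2,3): δ = 109.01°  ·
  (2,4): δ = 61.29°  ·
  (3,4): δ = 132.29°  ·
antipodal pairs: 2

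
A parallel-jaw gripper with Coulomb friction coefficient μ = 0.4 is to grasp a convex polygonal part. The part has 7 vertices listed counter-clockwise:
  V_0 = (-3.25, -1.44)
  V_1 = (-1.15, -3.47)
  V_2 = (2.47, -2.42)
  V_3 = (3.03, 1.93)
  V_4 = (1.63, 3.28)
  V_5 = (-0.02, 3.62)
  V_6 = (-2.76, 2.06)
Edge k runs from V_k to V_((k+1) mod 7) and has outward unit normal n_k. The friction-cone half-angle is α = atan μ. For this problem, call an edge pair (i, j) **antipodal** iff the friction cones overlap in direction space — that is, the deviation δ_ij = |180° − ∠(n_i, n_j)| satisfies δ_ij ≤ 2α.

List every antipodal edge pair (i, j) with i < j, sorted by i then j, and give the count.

α = atan 0.4 = 21.80°;  2α = 43.60°
n_0 = (-0.6950, -0.7190)
n_1 = (+0.2786, -0.9604)
n_2 = (+0.9918, -0.1277)
n_3 = (+0.6941, +0.7198)
n_4 = (+0.2018, +0.9794)
n_5 = (-0.4948, +0.8690)
n_6 = (-0.9903, +0.1386)
  (0,1): δ = 119.80°  ·
  (0,2): δ = 53.31°  ·
  (0,3): δ = 0.07°  ✓
  (0,4): δ = 32.39°  ✓
  (0,5): δ = 73.68°  ·
  (0,6): δ = 126.06°  ·
  (1,2): δ = 113.51°  ·
  (1,3): δ = 60.13°  ·
  (1,4): δ = 27.82°  ✓
  (1,5): δ = 13.48°  ✓
  (1,6): δ = 65.86°  ·
  (2,3): δ = 126.62°  ·
  (2,4): δ = 94.31°  ·
  (2,5): δ = 53.01°  ·
  (2,6): δ = 0.63°  ✓
  (3,4): δ = 147.69°  ·
  (3,5): δ = 106.39°  ·
  (3,6): δ = 54.01°  ·
  (4,5): δ = 138.70°  ·
  (4,6): δ = 86.33°  ·
  (5,6): δ = 127.62°  ·
antipodal pairs: 5

count = 5; pairs: (0,3), (0,4), (1,4), (1,5), (2,6)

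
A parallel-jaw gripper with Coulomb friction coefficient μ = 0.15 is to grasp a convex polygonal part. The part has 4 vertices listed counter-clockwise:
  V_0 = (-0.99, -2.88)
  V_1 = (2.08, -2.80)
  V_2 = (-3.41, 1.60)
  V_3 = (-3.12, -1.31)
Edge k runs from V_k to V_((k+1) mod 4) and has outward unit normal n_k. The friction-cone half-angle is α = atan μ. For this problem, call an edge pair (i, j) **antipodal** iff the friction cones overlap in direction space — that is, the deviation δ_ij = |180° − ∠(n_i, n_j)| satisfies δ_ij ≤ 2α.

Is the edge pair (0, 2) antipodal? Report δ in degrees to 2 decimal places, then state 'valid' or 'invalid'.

δ = 94.20°, invalid

α = atan 0.15 = 8.53°;  2α = 17.06°
edge 0: e_0 = (+3.07, +0.08);  n_0 = (+0.0260, -0.9997)
edge 2: e_2 = (+0.29, -2.91);  n_2 = (-0.9951, -0.0992)
∠(n_0, n_2) = 85.80°
δ = |180° − 85.80°| = 94.20°
94.20° > 2α = 17.06°  →  invalid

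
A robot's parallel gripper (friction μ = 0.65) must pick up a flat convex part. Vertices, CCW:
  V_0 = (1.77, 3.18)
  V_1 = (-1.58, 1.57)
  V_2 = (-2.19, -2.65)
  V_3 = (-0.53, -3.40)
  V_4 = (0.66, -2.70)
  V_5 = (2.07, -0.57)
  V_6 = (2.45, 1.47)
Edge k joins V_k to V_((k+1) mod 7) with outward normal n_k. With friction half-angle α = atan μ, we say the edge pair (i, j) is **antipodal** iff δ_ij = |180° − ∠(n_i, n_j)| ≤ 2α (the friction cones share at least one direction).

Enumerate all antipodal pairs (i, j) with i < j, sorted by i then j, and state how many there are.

α = atan 0.65 = 33.02°;  2α = 66.05°
n_0 = (-0.4332, +0.9013)
n_1 = (-0.9897, +0.1431)
n_2 = (-0.4117, -0.9113)
n_3 = (+0.5070, -0.8619)
n_4 = (+0.8339, -0.5520)
n_5 = (+0.9831, -0.1831)
n_6 = (+0.9292, +0.3695)
  (0,1): δ = 123.89°  ·
  (0,2): δ = 49.98°  ✓
  (0,3): δ = 4.80°  ✓
  (0,4): δ = 30.83°  ✓
  (0,5): δ = 53.78°  ✓
  (0,6): δ = 86.02°  ·
  (1,2): δ = 106.09°  ·
  (1,3): δ = 51.31°  ✓
  (1,4): δ = 25.28°  ✓
  (1,5): δ = 2.33°  ✓
  (1,6): δ = 29.91°  ✓
  (2,3): δ = 125.22°  ·
  (2,4): δ = 99.19°  ·
  (2,5): δ = 76.24°  ·
  (2,6): δ = 44.00°  ✓
  (3,4): δ = 153.97°  ·
  (3,5): δ = 131.02°  ·
  (3,6): δ = 98.78°  ·
  (4,5): δ = 157.05°  ·
  (4,6): δ = 124.81°  ·
  (5,6): δ = 147.76°  ·
antipodal pairs: 9

count = 9; pairs: (0,2), (0,3), (0,4), (0,5), (1,3), (1,4), (1,5), (1,6), (2,6)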